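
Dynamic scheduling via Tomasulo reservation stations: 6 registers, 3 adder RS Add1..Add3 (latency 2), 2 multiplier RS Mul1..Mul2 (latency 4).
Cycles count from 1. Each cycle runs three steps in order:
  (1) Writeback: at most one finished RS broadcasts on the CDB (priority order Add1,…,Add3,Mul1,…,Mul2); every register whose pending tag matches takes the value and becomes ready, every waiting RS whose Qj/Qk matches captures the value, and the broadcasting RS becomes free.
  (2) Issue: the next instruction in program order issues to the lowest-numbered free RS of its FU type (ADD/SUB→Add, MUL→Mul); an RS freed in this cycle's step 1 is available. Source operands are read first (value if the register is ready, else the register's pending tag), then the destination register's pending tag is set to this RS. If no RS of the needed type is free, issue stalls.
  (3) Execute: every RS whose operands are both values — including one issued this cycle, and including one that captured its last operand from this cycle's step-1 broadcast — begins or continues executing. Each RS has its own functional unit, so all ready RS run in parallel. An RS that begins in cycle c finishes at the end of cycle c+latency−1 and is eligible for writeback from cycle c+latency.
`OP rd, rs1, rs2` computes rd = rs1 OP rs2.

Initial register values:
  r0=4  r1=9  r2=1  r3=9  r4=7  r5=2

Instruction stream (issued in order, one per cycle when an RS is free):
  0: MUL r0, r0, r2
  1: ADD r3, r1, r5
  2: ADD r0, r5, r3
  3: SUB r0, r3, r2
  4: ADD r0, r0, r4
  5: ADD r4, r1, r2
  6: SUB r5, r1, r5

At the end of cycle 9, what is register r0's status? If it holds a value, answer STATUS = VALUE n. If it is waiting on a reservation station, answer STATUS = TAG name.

STATUS = TAG Add3

c1: issue MUL r0<-Mul1 | r0:Mul1,r1:9,r2:1,r3:9,r4:7,r5:2
c2: issue ADD r3<-Add1 | r0:Mul1,r1:9,r2:1,r3:Add1,r4:7,r5:2
c3: issue ADD r0<-Add2 | r0:Add2,r1:9,r2:1,r3:Add1,r4:7,r5:2
c4: CDB Add1=11; issue SUB r0<-Add1 | r0:Add1,r1:9,r2:1,r3:11,r4:7,r5:2
c5: CDB Mul1=4; issue ADD r0<-Add3 | r0:Add3,r1:9,r2:1,r3:11,r4:7,r5:2
c6: CDB Add1=10; issue ADD r4<-Add1 | r0:Add3,r1:9,r2:1,r3:11,r4:Add1,r5:2
c7: CDB Add2=13; issue SUB r5<-Add2 | r0:Add3,r1:9,r2:1,r3:11,r4:Add1,r5:Add2
c8: CDB Add1=10 | r0:Add3,r1:9,r2:1,r3:11,r4:10,r5:Add2
c9: CDB Add2=7 | r0:Add3,r1:9,r2:1,r3:11,r4:10,r5:7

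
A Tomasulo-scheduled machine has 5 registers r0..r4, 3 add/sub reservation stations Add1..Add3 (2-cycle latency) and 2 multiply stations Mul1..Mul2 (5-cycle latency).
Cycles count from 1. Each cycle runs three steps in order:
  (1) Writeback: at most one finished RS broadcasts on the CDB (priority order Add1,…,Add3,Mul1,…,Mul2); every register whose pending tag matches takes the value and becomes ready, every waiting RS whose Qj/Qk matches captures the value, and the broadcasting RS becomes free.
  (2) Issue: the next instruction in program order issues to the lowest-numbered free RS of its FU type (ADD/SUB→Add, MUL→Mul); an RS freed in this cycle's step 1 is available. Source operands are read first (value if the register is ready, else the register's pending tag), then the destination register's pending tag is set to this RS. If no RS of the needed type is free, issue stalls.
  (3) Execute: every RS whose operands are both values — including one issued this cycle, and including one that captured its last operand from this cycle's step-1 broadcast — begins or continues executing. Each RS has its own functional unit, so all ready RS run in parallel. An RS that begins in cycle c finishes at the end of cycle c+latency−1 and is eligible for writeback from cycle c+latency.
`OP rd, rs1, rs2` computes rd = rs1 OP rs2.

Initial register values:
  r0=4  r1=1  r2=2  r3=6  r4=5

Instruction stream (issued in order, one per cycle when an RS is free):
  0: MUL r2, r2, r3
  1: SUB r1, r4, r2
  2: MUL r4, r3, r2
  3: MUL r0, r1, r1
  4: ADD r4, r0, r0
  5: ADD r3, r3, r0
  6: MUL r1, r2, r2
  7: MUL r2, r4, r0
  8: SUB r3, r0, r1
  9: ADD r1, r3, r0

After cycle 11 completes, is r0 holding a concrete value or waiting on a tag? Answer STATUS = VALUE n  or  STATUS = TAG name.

STATUS = TAG Mul1

c1: issue MUL r2<-Mul1 | r0:4,r1:1,r2:Mul1,r3:6,r4:5
c2: issue SUB r1<-Add1 | r0:4,r1:Add1,r2:Mul1,r3:6,r4:5
c3: issue MUL r4<-Mul2 | r0:4,r1:Add1,r2:Mul1,r3:6,r4:Mul2
c4: stall | r0:4,r1:Add1,r2:Mul1,r3:6,r4:Mul2
c5: stall | r0:4,r1:Add1,r2:Mul1,r3:6,r4:Mul2
c6: CDB Mul1=12; issue MUL r0<-Mul1 | r0:Mul1,r1:Add1,r2:12,r3:6,r4:Mul2
c7: issue ADD r4<-Add2 | r0:Mul1,r1:Add1,r2:12,r3:6,r4:Add2
c8: CDB Add1=-7; issue ADD r3<-Add1 | r0:Mul1,r1:-7,r2:12,r3:Add1,r4:Add2
c9: stall | r0:Mul1,r1:-7,r2:12,r3:Add1,r4:Add2
c10: stall | r0:Mul1,r1:-7,r2:12,r3:Add1,r4:Add2
c11: CDB Mul2=72; issue MUL r1<-Mul2 | r0:Mul1,r1:Mul2,r2:12,r3:Add1,r4:Add2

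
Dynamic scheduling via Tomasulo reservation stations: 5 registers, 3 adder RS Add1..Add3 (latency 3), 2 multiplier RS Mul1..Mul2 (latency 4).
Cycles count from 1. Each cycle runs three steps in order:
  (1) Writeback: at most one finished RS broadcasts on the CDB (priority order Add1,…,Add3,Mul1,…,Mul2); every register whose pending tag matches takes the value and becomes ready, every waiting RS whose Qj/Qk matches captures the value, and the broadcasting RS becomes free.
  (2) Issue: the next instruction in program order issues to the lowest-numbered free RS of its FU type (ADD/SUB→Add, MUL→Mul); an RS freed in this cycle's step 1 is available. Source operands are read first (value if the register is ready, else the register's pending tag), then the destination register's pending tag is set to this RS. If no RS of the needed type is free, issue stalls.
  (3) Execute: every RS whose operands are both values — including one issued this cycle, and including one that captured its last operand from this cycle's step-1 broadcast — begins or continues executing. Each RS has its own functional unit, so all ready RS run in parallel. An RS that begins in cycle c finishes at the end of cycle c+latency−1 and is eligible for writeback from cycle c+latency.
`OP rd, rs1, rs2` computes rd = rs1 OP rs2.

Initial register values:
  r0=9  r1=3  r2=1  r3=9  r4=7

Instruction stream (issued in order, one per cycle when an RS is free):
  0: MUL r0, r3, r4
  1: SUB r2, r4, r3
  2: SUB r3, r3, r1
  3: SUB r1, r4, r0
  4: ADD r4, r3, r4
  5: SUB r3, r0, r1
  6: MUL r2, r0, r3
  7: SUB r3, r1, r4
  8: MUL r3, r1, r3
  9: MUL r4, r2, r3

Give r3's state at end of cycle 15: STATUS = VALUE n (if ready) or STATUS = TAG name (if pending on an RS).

STATUS = TAG Mul2

  c1: issue MUL r0<-Mul1  regs: r0:Mul1,r1:3,r2:1,r3:9,r4:7
  c2: issue SUB r2<-Add1  regs: r0:Mul1,r1:3,r2:Add1,r3:9,r4:7
  c3: issue SUB r3<-Add2  regs: r0:Mul1,r1:3,r2:Add1,r3:Add2,r4:7
  c4: issue SUB r1<-Add3  regs: r0:Mul1,r1:Add3,r2:Add1,r3:Add2,r4:7
  c5: CDB Add1=-2; issue ADD r4<-Add1  regs: r0:Mul1,r1:Add3,r2:-2,r3:Add2,r4:Add1
  c6: CDB Add2=6; issue SUB r3<-Add2  regs: r0:Mul1,r1:Add3,r2:-2,r3:Add2,r4:Add1
  c7: CDB Mul1=63; issue MUL r2<-Mul1  regs: r0:63,r1:Add3,r2:Mul1,r3:Add2,r4:Add1
  c8: stall  regs: r0:63,r1:Add3,r2:Mul1,r3:Add2,r4:Add1
  c9: CDB Add1=13; issue SUB r3<-Add1  regs: r0:63,r1:Add3,r2:Mul1,r3:Add1,r4:13
  c10: CDB Add3=-56; issue MUL r3<-Mul2  regs: r0:63,r1:-56,r2:Mul1,r3:Mul2,r4:13
  c11: stall  regs: r0:63,r1:-56,r2:Mul1,r3:Mul2,r4:13
  c12: stall  regs: r0:63,r1:-56,r2:Mul1,r3:Mul2,r4:13
  c13: CDB Add1=-69; stall  regs: r0:63,r1:-56,r2:Mul1,r3:Mul2,r4:13
  c14: CDB Add2=119; stall  regs: r0:63,r1:-56,r2:Mul1,r3:Mul2,r4:13
  c15: stall  regs: r0:63,r1:-56,r2:Mul1,r3:Mul2,r4:13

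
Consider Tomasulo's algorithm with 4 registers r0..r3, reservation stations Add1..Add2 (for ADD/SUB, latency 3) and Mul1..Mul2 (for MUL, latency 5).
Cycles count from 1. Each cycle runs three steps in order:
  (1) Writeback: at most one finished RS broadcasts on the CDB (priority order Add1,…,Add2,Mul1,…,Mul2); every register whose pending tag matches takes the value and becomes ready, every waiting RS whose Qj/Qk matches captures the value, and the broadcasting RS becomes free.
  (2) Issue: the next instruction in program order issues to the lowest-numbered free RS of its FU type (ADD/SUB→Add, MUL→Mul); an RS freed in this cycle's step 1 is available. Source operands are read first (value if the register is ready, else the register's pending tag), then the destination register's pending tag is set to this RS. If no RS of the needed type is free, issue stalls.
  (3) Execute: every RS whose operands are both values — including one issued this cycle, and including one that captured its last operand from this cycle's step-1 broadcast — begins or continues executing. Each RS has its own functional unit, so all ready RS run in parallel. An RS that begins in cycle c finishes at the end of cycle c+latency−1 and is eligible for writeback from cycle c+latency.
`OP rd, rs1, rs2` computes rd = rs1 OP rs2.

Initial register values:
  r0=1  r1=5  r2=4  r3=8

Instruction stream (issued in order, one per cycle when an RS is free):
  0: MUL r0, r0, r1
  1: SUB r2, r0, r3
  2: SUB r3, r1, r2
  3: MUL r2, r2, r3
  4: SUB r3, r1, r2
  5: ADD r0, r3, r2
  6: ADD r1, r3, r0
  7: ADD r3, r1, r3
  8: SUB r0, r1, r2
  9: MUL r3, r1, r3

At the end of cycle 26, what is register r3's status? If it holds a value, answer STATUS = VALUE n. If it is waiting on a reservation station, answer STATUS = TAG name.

  c1: issue MUL r0<-Mul1  regs: r0:Mul1,r1:5,r2:4,r3:8
  c2: issue SUB r2<-Add1  regs: r0:Mul1,r1:5,r2:Add1,r3:8
  c3: issue SUB r3<-Add2  regs: r0:Mul1,r1:5,r2:Add1,r3:Add2
  c4: issue MUL r2<-Mul2  regs: r0:Mul1,r1:5,r2:Mul2,r3:Add2
  c5: stall  regs: r0:Mul1,r1:5,r2:Mul2,r3:Add2
  c6: CDB Mul1=5; stall  regs: r0:5,r1:5,r2:Mul2,r3:Add2
  c7: stall  regs: r0:5,r1:5,r2:Mul2,r3:Add2
  c8: stall  regs: r0:5,r1:5,r2:Mul2,r3:Add2
  c9: CDB Add1=-3; issue SUB r3<-Add1  regs: r0:5,r1:5,r2:Mul2,r3:Add1
  c10: stall  regs: r0:5,r1:5,r2:Mul2,r3:Add1
  c11: stall  regs: r0:5,r1:5,r2:Mul2,r3:Add1
  c12: CDB Add2=8; issue ADD r0<-Add2  regs: r0:Add2,r1:5,r2:Mul2,r3:Add1
  c13: stall  regs: r0:Add2,r1:5,r2:Mul2,r3:Add1
  c14: stall  regs: r0:Add2,r1:5,r2:Mul2,r3:Add1
  c15: stall  regs: r0:Add2,r1:5,r2:Mul2,r3:Add1
  c16: stall  regs: r0:Add2,r1:5,r2:Mul2,r3:Add1
  c17: CDB Mul2=-24; stall  regs: r0:Add2,r1:5,r2:-24,r3:Add1
  c18: stall  regs: r0:Add2,r1:5,r2:-24,r3:Add1
  c19: stall  regs: r0:Add2,r1:5,r2:-24,r3:Add1
  c20: CDB Add1=29; issue ADD r1<-Add1  regs: r0:Add2,r1:Add1,r2:-24,r3:29
  c21: stall  regs: r0:Add2,r1:Add1,r2:-24,r3:29
  c22: stall  regs: r0:Add2,r1:Add1,r2:-24,r3:29
  c23: CDB Add2=5; issue ADD r3<-Add2  regs: r0:5,r1:Add1,r2:-24,r3:Add2
  c24: stall  regs: r0:5,r1:Add1,r2:-24,r3:Add2
  c25: stall  regs: r0:5,r1:Add1,r2:-24,r3:Add2
  c26: CDB Add1=34; issue SUB r0<-Add1  regs: r0:Add1,r1:34,r2:-24,r3:Add2

STATUS = TAG Add2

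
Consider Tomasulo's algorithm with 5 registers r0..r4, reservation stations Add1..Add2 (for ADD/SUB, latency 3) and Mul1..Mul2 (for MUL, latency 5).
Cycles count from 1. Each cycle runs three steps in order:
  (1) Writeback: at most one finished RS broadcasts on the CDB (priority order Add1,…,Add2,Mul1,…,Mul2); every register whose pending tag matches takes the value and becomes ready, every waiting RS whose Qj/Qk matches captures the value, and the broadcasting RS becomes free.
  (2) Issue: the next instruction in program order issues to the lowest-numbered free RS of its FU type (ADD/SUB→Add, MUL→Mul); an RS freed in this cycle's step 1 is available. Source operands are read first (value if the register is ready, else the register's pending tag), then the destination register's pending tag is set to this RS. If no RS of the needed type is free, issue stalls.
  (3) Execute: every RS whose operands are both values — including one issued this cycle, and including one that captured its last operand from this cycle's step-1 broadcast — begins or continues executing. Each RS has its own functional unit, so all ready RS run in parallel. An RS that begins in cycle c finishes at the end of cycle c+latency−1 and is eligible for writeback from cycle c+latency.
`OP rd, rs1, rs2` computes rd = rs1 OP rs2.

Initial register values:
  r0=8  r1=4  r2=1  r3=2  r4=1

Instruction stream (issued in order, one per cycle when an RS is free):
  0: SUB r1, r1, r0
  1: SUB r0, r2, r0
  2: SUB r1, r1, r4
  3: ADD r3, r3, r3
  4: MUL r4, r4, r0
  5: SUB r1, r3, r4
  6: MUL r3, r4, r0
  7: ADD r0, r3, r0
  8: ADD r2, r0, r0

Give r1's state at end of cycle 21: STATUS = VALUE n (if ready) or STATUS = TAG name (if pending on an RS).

STATUS = VALUE 11

  c1: issue SUB r1<-Add1  regs: r0:8,r1:Add1,r2:1,r3:2,r4:1
  c2: issue SUB r0<-Add2  regs: r0:Add2,r1:Add1,r2:1,r3:2,r4:1
  c3: stall  regs: r0:Add2,r1:Add1,r2:1,r3:2,r4:1
  c4: CDB Add1=-4; issue SUB r1<-Add1  regs: r0:Add2,r1:Add1,r2:1,r3:2,r4:1
  c5: CDB Add2=-7; issue ADD r3<-Add2  regs: r0:-7,r1:Add1,r2:1,r3:Add2,r4:1
  c6: issue MUL r4<-Mul1  regs: r0:-7,r1:Add1,r2:1,r3:Add2,r4:Mul1
  c7: CDB Add1=-5; issue SUB r1<-Add1  regs: r0:-7,r1:Add1,r2:1,r3:Add2,r4:Mul1
  c8: CDB Add2=4; issue MUL r3<-Mul2  regs: r0:-7,r1:Add1,r2:1,r3:Mul2,r4:Mul1
  c9: issue ADD r0<-Add2  regs: r0:Add2,r1:Add1,r2:1,r3:Mul2,r4:Mul1
  c10: stall  regs: r0:Add2,r1:Add1,r2:1,r3:Mul2,r4:Mul1
  c11: CDB Mul1=-7; stall  regs: r0:Add2,r1:Add1,r2:1,r3:Mul2,r4:-7
  c12: stall  regs: r0:Add2,r1:Add1,r2:1,r3:Mul2,r4:-7
  c13: stall  regs: r0:Add2,r1:Add1,r2:1,r3:Mul2,r4:-7
  c14: CDB Add1=11; issue ADD r2<-Add1  regs: r0:Add2,r1:11,r2:Add1,r3:Mul2,r4:-7
  c15: -  regs: r0:Add2,r1:11,r2:Add1,r3:Mul2,r4:-7
  c16: CDB Mul2=49  regs: r0:Add2,r1:11,r2:Add1,r3:49,r4:-7
  c17: -  regs: r0:Add2,r1:11,r2:Add1,r3:49,r4:-7
  c18: -  regs: r0:Add2,r1:11,r2:Add1,r3:49,r4:-7
  c19: CDB Add2=42  regs: r0:42,r1:11,r2:Add1,r3:49,r4:-7
  c20: -  regs: r0:42,r1:11,r2:Add1,r3:49,r4:-7
  c21: -  regs: r0:42,r1:11,r2:Add1,r3:49,r4:-7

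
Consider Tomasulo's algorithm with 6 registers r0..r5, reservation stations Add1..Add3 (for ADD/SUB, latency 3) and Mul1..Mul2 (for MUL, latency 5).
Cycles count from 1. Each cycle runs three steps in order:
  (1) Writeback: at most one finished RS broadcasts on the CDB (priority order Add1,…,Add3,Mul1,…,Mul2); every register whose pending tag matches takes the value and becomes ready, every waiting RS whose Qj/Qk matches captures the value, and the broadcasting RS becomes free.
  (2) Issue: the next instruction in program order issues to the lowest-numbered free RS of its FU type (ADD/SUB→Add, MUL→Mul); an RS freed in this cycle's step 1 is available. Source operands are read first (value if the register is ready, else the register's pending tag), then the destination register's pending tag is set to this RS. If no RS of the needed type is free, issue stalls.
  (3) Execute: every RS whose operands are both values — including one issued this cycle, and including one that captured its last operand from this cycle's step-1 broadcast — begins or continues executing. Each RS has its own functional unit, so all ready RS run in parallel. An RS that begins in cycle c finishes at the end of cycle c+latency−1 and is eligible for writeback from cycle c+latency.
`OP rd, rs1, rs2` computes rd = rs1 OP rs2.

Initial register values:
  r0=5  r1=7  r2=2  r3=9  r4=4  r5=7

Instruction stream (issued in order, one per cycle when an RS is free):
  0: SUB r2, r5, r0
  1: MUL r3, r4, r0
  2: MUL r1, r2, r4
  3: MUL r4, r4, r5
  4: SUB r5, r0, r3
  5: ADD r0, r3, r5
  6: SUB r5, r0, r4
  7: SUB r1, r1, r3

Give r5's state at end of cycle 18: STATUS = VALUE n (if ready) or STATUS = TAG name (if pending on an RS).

cycle 1: issue SUB r2<-Add1 // r0:5,r1:7,r2:Add1,r3:9,r4:4,r5:7
cycle 2: issue MUL r3<-Mul1 // r0:5,r1:7,r2:Add1,r3:Mul1,r4:4,r5:7
cycle 3: issue MUL r1<-Mul2 // r0:5,r1:Mul2,r2:Add1,r3:Mul1,r4:4,r5:7
cycle 4: CDB Add1=2; stall // r0:5,r1:Mul2,r2:2,r3:Mul1,r4:4,r5:7
cycle 5: stall // r0:5,r1:Mul2,r2:2,r3:Mul1,r4:4,r5:7
cycle 6: stall // r0:5,r1:Mul2,r2:2,r3:Mul1,r4:4,r5:7
cycle 7: CDB Mul1=20; issue MUL r4<-Mul1 // r0:5,r1:Mul2,r2:2,r3:20,r4:Mul1,r5:7
cycle 8: issue SUB r5<-Add1 // r0:5,r1:Mul2,r2:2,r3:20,r4:Mul1,r5:Add1
cycle 9: CDB Mul2=8; issue ADD r0<-Add2 // r0:Add2,r1:8,r2:2,r3:20,r4:Mul1,r5:Add1
cycle 10: issue SUB r5<-Add3 // r0:Add2,r1:8,r2:2,r3:20,r4:Mul1,r5:Add3
cycle 11: CDB Add1=-15; issue SUB r1<-Add1 // r0:Add2,r1:Add1,r2:2,r3:20,r4:Mul1,r5:Add3
cycle 12: CDB Mul1=28 // r0:Add2,r1:Add1,r2:2,r3:20,r4:28,r5:Add3
cycle 13: - // r0:Add2,r1:Add1,r2:2,r3:20,r4:28,r5:Add3
cycle 14: CDB Add1=-12 // r0:Add2,r1:-12,r2:2,r3:20,r4:28,r5:Add3
cycle 15: CDB Add2=5 // r0:5,r1:-12,r2:2,r3:20,r4:28,r5:Add3
cycle 16: - // r0:5,r1:-12,r2:2,r3:20,r4:28,r5:Add3
cycle 17: - // r0:5,r1:-12,r2:2,r3:20,r4:28,r5:Add3
cycle 18: CDB Add3=-23 // r0:5,r1:-12,r2:2,r3:20,r4:28,r5:-23

STATUS = VALUE -23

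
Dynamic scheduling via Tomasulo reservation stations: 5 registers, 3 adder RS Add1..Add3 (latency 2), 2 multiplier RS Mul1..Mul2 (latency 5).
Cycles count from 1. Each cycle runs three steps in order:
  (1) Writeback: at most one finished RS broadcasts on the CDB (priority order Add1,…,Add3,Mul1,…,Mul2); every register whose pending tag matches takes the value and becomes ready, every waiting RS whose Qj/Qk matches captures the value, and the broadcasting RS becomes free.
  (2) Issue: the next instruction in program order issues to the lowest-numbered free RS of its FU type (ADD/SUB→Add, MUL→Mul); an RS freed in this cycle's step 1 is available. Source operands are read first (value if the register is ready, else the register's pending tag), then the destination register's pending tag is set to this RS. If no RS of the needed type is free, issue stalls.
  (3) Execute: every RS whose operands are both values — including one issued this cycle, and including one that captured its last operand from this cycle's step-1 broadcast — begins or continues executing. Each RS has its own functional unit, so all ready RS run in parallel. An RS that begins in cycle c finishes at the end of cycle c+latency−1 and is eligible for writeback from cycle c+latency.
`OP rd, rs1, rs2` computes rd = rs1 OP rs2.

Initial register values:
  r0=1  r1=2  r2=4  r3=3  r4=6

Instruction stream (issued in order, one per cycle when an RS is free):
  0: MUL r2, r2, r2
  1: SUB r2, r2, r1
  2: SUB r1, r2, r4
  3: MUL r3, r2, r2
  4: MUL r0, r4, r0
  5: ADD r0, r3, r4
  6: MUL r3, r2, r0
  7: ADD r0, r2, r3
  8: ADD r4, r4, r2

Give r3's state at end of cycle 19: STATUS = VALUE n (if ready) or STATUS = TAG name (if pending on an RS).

STATUS = TAG Mul1

cycle 1: issue MUL r2<-Mul1 // r0:1,r1:2,r2:Mul1,r3:3,r4:6
cycle 2: issue SUB r2<-Add1 // r0:1,r1:2,r2:Add1,r3:3,r4:6
cycle 3: issue SUB r1<-Add2 // r0:1,r1:Add2,r2:Add1,r3:3,r4:6
cycle 4: issue MUL r3<-Mul2 // r0:1,r1:Add2,r2:Add1,r3:Mul2,r4:6
cycle 5: stall // r0:1,r1:Add2,r2:Add1,r3:Mul2,r4:6
cycle 6: CDB Mul1=16; issue MUL r0<-Mul1 // r0:Mul1,r1:Add2,r2:Add1,r3:Mul2,r4:6
cycle 7: issue ADD r0<-Add3 // r0:Add3,r1:Add2,r2:Add1,r3:Mul2,r4:6
cycle 8: CDB Add1=14; stall // r0:Add3,r1:Add2,r2:14,r3:Mul2,r4:6
cycle 9: stall // r0:Add3,r1:Add2,r2:14,r3:Mul2,r4:6
cycle 10: CDB Add2=8; stall // r0:Add3,r1:8,r2:14,r3:Mul2,r4:6
cycle 11: CDB Mul1=6; issue MUL r3<-Mul1 // r0:Add3,r1:8,r2:14,r3:Mul1,r4:6
cycle 12: issue ADD r0<-Add1 // r0:Add1,r1:8,r2:14,r3:Mul1,r4:6
cycle 13: CDB Mul2=196; issue ADD r4<-Add2 // r0:Add1,r1:8,r2:14,r3:Mul1,r4:Add2
cycle 14: - // r0:Add1,r1:8,r2:14,r3:Mul1,r4:Add2
cycle 15: CDB Add2=20 // r0:Add1,r1:8,r2:14,r3:Mul1,r4:20
cycle 16: CDB Add3=202 // r0:Add1,r1:8,r2:14,r3:Mul1,r4:20
cycle 17: - // r0:Add1,r1:8,r2:14,r3:Mul1,r4:20
cycle 18: - // r0:Add1,r1:8,r2:14,r3:Mul1,r4:20
cycle 19: - // r0:Add1,r1:8,r2:14,r3:Mul1,r4:20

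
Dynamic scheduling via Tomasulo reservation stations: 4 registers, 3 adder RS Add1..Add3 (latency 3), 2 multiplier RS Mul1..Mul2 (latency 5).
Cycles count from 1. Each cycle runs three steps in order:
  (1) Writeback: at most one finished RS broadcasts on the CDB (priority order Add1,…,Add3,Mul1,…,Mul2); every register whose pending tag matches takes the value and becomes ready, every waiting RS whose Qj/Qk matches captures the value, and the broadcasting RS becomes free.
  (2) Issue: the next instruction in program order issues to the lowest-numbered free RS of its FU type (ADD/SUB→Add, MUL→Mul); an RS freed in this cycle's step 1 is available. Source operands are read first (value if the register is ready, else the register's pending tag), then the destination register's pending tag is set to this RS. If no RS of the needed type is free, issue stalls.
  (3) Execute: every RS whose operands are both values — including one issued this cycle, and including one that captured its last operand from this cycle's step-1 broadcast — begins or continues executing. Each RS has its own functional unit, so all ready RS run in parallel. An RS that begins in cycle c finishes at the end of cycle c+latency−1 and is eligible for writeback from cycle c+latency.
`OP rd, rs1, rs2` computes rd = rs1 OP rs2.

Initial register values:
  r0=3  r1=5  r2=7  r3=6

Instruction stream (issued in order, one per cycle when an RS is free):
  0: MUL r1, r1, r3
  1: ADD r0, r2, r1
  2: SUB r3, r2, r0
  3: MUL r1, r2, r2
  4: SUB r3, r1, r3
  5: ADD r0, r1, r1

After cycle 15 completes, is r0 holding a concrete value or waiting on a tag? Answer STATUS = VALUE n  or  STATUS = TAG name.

STATUS = VALUE 98

cycle 1: issue MUL r1<-Mul1 // r0:3,r1:Mul1,r2:7,r3:6
cycle 2: issue ADD r0<-Add1 // r0:Add1,r1:Mul1,r2:7,r3:6
cycle 3: issue SUB r3<-Add2 // r0:Add1,r1:Mul1,r2:7,r3:Add2
cycle 4: issue MUL r1<-Mul2 // r0:Add1,r1:Mul2,r2:7,r3:Add2
cycle 5: issue SUB r3<-Add3 // r0:Add1,r1:Mul2,r2:7,r3:Add3
cycle 6: CDB Mul1=30; stall // r0:Add1,r1:Mul2,r2:7,r3:Add3
cycle 7: stall // r0:Add1,r1:Mul2,r2:7,r3:Add3
cycle 8: stall // r0:Add1,r1:Mul2,r2:7,r3:Add3
cycle 9: CDB Add1=37; issue ADD r0<-Add1 // r0:Add1,r1:Mul2,r2:7,r3:Add3
cycle 10: CDB Mul2=49 // r0:Add1,r1:49,r2:7,r3:Add3
cycle 11: - // r0:Add1,r1:49,r2:7,r3:Add3
cycle 12: CDB Add2=-30 // r0:Add1,r1:49,r2:7,r3:Add3
cycle 13: CDB Add1=98 // r0:98,r1:49,r2:7,r3:Add3
cycle 14: - // r0:98,r1:49,r2:7,r3:Add3
cycle 15: CDB Add3=79 // r0:98,r1:49,r2:7,r3:79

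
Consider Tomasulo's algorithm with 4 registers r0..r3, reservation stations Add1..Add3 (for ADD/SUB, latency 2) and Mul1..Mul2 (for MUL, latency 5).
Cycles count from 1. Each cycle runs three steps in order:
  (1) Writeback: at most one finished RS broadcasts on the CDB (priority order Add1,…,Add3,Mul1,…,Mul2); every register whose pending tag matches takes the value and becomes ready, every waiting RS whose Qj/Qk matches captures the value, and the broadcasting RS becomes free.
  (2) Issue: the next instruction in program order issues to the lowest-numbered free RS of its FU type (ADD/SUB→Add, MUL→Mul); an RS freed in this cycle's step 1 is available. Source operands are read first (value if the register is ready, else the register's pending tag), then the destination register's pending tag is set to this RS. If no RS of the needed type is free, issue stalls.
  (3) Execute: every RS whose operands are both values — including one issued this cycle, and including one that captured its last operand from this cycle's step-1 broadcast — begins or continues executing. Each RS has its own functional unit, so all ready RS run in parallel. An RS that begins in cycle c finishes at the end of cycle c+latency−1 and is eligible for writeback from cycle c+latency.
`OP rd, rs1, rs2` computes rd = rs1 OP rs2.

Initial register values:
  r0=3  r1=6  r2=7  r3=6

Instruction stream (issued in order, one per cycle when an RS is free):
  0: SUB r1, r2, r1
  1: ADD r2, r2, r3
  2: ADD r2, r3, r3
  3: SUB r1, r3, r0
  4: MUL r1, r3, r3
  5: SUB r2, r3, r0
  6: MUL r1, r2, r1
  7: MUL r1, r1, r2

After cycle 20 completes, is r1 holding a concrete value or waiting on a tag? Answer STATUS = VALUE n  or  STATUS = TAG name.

c1: issue SUB r1<-Add1 | r0:3,r1:Add1,r2:7,r3:6
c2: issue ADD r2<-Add2 | r0:3,r1:Add1,r2:Add2,r3:6
c3: CDB Add1=1; issue ADD r2<-Add1 | r0:3,r1:1,r2:Add1,r3:6
c4: CDB Add2=13; issue SUB r1<-Add2 | r0:3,r1:Add2,r2:Add1,r3:6
c5: CDB Add1=12; issue MUL r1<-Mul1 | r0:3,r1:Mul1,r2:12,r3:6
c6: CDB Add2=3; issue SUB r2<-Add1 | r0:3,r1:Mul1,r2:Add1,r3:6
c7: issue MUL r1<-Mul2 | r0:3,r1:Mul2,r2:Add1,r3:6
c8: CDB Add1=3; stall | r0:3,r1:Mul2,r2:3,r3:6
c9: stall | r0:3,r1:Mul2,r2:3,r3:6
c10: CDB Mul1=36; issue MUL r1<-Mul1 | r0:3,r1:Mul1,r2:3,r3:6
c11: - | r0:3,r1:Mul1,r2:3,r3:6
c12: - | r0:3,r1:Mul1,r2:3,r3:6
c13: - | r0:3,r1:Mul1,r2:3,r3:6
c14: - | r0:3,r1:Mul1,r2:3,r3:6
c15: CDB Mul2=108 | r0:3,r1:Mul1,r2:3,r3:6
c16: - | r0:3,r1:Mul1,r2:3,r3:6
c17: - | r0:3,r1:Mul1,r2:3,r3:6
c18: - | r0:3,r1:Mul1,r2:3,r3:6
c19: - | r0:3,r1:Mul1,r2:3,r3:6
c20: CDB Mul1=324 | r0:3,r1:324,r2:3,r3:6

STATUS = VALUE 324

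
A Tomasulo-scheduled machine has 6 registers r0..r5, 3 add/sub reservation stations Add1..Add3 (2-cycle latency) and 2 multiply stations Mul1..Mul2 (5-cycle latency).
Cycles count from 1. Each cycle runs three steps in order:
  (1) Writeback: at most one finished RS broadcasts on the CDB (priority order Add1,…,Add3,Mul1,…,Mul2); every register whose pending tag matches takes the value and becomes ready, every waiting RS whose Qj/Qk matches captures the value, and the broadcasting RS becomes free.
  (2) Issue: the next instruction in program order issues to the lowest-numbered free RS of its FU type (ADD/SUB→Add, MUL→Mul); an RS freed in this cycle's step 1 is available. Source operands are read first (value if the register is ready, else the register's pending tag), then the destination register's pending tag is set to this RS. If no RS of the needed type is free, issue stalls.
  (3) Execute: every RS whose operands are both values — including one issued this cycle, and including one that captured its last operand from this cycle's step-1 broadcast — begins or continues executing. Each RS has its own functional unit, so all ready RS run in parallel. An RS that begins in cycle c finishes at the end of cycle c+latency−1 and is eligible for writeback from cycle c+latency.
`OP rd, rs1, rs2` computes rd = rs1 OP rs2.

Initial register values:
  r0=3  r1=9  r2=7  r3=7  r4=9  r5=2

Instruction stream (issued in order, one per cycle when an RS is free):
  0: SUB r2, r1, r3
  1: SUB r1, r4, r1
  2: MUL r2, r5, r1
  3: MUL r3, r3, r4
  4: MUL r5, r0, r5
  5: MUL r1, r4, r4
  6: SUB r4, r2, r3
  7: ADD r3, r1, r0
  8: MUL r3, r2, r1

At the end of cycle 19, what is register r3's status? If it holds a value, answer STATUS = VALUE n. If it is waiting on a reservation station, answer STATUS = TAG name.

STATUS = TAG Mul1

cycle 1: issue SUB r2<-Add1 // r0:3,r1:9,r2:Add1,r3:7,r4:9,r5:2
cycle 2: issue SUB r1<-Add2 // r0:3,r1:Add2,r2:Add1,r3:7,r4:9,r5:2
cycle 3: CDB Add1=2; issue MUL r2<-Mul1 // r0:3,r1:Add2,r2:Mul1,r3:7,r4:9,r5:2
cycle 4: CDB Add2=0; issue MUL r3<-Mul2 // r0:3,r1:0,r2:Mul1,r3:Mul2,r4:9,r5:2
cycle 5: stall // r0:3,r1:0,r2:Mul1,r3:Mul2,r4:9,r5:2
cycle 6: stall // r0:3,r1:0,r2:Mul1,r3:Mul2,r4:9,r5:2
cycle 7: stall // r0:3,r1:0,r2:Mul1,r3:Mul2,r4:9,r5:2
cycle 8: stall // r0:3,r1:0,r2:Mul1,r3:Mul2,r4:9,r5:2
cycle 9: CDB Mul1=0; issue MUL r5<-Mul1 // r0:3,r1:0,r2:0,r3:Mul2,r4:9,r5:Mul1
cycle 10: CDB Mul2=63; issue MUL r1<-Mul2 // r0:3,r1:Mul2,r2:0,r3:63,r4:9,r5:Mul1
cycle 11: issue SUB r4<-Add1 // r0:3,r1:Mul2,r2:0,r3:63,r4:Add1,r5:Mul1
cycle 12: issue ADD r3<-Add2 // r0:3,r1:Mul2,r2:0,r3:Add2,r4:Add1,r5:Mul1
cycle 13: CDB Add1=-63; stall // r0:3,r1:Mul2,r2:0,r3:Add2,r4:-63,r5:Mul1
cycle 14: CDB Mul1=6; issue MUL r3<-Mul1 // r0:3,r1:Mul2,r2:0,r3:Mul1,r4:-63,r5:6
cycle 15: CDB Mul2=81 // r0:3,r1:81,r2:0,r3:Mul1,r4:-63,r5:6
cycle 16: - // r0:3,r1:81,r2:0,r3:Mul1,r4:-63,r5:6
cycle 17: CDB Add2=84 // r0:3,r1:81,r2:0,r3:Mul1,r4:-63,r5:6
cycle 18: - // r0:3,r1:81,r2:0,r3:Mul1,r4:-63,r5:6
cycle 19: - // r0:3,r1:81,r2:0,r3:Mul1,r4:-63,r5:6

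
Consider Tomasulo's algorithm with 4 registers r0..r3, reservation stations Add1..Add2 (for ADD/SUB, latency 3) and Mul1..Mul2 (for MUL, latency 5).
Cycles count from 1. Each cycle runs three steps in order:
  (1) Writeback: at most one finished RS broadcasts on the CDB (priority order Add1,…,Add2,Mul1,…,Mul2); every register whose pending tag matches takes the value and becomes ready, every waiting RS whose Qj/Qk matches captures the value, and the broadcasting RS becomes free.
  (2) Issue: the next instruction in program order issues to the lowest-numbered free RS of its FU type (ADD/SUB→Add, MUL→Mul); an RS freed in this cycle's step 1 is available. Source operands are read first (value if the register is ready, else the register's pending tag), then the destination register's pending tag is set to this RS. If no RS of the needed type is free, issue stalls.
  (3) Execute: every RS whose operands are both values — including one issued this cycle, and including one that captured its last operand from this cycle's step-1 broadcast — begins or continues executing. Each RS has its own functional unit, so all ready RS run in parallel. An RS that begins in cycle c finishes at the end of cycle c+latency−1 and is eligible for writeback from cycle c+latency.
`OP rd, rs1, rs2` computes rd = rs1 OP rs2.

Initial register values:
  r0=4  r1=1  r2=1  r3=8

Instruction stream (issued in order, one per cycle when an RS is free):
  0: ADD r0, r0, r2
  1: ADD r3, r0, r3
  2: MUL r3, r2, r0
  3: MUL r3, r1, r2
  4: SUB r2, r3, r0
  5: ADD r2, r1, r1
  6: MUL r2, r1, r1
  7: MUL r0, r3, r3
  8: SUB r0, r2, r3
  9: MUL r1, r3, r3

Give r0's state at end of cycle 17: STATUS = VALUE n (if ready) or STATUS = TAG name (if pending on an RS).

STATUS = TAG Add2

cycle 1: issue ADD r0<-Add1 // r0:Add1,r1:1,r2:1,r3:8
cycle 2: issue ADD r3<-Add2 // r0:Add1,r1:1,r2:1,r3:Add2
cycle 3: issue MUL r3<-Mul1 // r0:Add1,r1:1,r2:1,r3:Mul1
cycle 4: CDB Add1=5; issue MUL r3<-Mul2 // r0:5,r1:1,r2:1,r3:Mul2
cycle 5: issue SUB r2<-Add1 // r0:5,r1:1,r2:Add1,r3:Mul2
cycle 6: stall // r0:5,r1:1,r2:Add1,r3:Mul2
cycle 7: CDB Add2=13; issue ADD r2<-Add2 // r0:5,r1:1,r2:Add2,r3:Mul2
cycle 8: stall // r0:5,r1:1,r2:Add2,r3:Mul2
cycle 9: CDB Mul1=5; issue MUL r2<-Mul1 // r0:5,r1:1,r2:Mul1,r3:Mul2
cycle 10: CDB Add2=2; stall // r0:5,r1:1,r2:Mul1,r3:Mul2
cycle 11: CDB Mul2=1; issue MUL r0<-Mul2 // r0:Mul2,r1:1,r2:Mul1,r3:1
cycle 12: issue SUB r0<-Add2 // r0:Add2,r1:1,r2:Mul1,r3:1
cycle 13: stall // r0:Add2,r1:1,r2:Mul1,r3:1
cycle 14: CDB Add1=-4; stall // r0:Add2,r1:1,r2:Mul1,r3:1
cycle 15: CDB Mul1=1; issue MUL r1<-Mul1 // r0:Add2,r1:Mul1,r2:1,r3:1
cycle 16: CDB Mul2=1 // r0:Add2,r1:Mul1,r2:1,r3:1
cycle 17: - // r0:Add2,r1:Mul1,r2:1,r3:1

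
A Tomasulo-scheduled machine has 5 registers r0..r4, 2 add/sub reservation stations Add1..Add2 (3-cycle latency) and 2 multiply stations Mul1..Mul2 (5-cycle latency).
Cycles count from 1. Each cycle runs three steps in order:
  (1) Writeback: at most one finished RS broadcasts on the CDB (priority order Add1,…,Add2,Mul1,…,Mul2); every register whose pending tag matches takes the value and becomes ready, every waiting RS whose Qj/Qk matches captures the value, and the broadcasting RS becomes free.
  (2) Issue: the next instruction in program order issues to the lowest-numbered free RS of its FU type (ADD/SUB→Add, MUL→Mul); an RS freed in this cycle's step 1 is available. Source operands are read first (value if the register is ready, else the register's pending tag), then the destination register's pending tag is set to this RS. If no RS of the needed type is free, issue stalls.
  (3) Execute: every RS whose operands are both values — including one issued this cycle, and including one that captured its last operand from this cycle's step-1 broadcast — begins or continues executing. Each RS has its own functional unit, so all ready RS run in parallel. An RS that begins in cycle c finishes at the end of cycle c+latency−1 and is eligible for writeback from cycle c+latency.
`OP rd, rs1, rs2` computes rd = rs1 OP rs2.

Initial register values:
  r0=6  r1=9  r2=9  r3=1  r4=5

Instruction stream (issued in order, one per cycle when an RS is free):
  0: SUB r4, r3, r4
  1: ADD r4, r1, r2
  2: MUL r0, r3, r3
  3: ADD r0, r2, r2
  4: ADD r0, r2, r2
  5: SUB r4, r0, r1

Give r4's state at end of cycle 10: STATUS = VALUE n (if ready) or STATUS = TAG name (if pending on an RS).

  c1: issue SUB r4<-Add1  regs: r0:6,r1:9,r2:9,r3:1,r4:Add1
  c2: issue ADD r4<-Add2  regs: r0:6,r1:9,r2:9,r3:1,r4:Add2
  c3: issue MUL r0<-Mul1  regs: r0:Mul1,r1:9,r2:9,r3:1,r4:Add2
  c4: CDB Add1=-4; issue ADD r0<-Add1  regs: r0:Add1,r1:9,r2:9,r3:1,r4:Add2
  c5: CDB Add2=18; issue ADD r0<-Add2  regs: r0:Add2,r1:9,r2:9,r3:1,r4:18
  c6: stall  regs: r0:Add2,r1:9,r2:9,r3:1,r4:18
  c7: CDB Add1=18; issue SUB r4<-Add1  regs: r0:Add2,r1:9,r2:9,r3:1,r4:Add1
  c8: CDB Add2=18  regs: r0:18,r1:9,r2:9,r3:1,r4:Add1
  c9: CDB Mul1=1  regs: r0:18,r1:9,r2:9,r3:1,r4:Add1
  c10: -  regs: r0:18,r1:9,r2:9,r3:1,r4:Add1

STATUS = TAG Add1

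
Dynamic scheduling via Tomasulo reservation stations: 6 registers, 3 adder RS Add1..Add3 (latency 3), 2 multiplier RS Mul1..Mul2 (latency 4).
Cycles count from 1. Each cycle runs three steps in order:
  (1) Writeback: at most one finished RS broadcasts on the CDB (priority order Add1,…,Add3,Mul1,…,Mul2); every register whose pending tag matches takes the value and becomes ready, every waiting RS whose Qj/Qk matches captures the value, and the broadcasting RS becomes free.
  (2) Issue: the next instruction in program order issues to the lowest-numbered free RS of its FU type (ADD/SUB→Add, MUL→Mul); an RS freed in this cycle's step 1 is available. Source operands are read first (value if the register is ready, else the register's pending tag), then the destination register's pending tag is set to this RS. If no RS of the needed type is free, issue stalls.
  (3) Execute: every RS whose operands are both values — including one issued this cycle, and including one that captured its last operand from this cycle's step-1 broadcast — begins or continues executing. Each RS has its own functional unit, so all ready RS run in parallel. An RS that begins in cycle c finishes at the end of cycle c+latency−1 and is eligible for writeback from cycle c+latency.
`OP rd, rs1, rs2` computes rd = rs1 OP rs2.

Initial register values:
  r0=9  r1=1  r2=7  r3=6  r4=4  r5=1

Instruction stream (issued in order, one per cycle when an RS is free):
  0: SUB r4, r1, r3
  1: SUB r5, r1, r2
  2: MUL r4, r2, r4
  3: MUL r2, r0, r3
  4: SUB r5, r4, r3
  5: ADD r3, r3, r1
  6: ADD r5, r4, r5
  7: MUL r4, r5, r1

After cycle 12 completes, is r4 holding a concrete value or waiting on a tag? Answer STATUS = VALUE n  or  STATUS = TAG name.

cycle 1: issue SUB r4<-Add1 // r0:9,r1:1,r2:7,r3:6,r4:Add1,r5:1
cycle 2: issue SUB r5<-Add2 // r0:9,r1:1,r2:7,r3:6,r4:Add1,r5:Add2
cycle 3: issue MUL r4<-Mul1 // r0:9,r1:1,r2:7,r3:6,r4:Mul1,r5:Add2
cycle 4: CDB Add1=-5; issue MUL r2<-Mul2 // r0:9,r1:1,r2:Mul2,r3:6,r4:Mul1,r5:Add2
cycle 5: CDB Add2=-6; issue SUB r5<-Add1 // r0:9,r1:1,r2:Mul2,r3:6,r4:Mul1,r5:Add1
cycle 6: issue ADD r3<-Add2 // r0:9,r1:1,r2:Mul2,r3:Add2,r4:Mul1,r5:Add1
cycle 7: issue ADD r5<-Add3 // r0:9,r1:1,r2:Mul2,r3:Add2,r4:Mul1,r5:Add3
cycle 8: CDB Mul1=-35; issue MUL r4<-Mul1 // r0:9,r1:1,r2:Mul2,r3:Add2,r4:Mul1,r5:Add3
cycle 9: CDB Add2=7 // r0:9,r1:1,r2:Mul2,r3:7,r4:Mul1,r5:Add3
cycle 10: CDB Mul2=54 // r0:9,r1:1,r2:54,r3:7,r4:Mul1,r5:Add3
cycle 11: CDB Add1=-41 // r0:9,r1:1,r2:54,r3:7,r4:Mul1,r5:Add3
cycle 12: - // r0:9,r1:1,r2:54,r3:7,r4:Mul1,r5:Add3

STATUS = TAG Mul1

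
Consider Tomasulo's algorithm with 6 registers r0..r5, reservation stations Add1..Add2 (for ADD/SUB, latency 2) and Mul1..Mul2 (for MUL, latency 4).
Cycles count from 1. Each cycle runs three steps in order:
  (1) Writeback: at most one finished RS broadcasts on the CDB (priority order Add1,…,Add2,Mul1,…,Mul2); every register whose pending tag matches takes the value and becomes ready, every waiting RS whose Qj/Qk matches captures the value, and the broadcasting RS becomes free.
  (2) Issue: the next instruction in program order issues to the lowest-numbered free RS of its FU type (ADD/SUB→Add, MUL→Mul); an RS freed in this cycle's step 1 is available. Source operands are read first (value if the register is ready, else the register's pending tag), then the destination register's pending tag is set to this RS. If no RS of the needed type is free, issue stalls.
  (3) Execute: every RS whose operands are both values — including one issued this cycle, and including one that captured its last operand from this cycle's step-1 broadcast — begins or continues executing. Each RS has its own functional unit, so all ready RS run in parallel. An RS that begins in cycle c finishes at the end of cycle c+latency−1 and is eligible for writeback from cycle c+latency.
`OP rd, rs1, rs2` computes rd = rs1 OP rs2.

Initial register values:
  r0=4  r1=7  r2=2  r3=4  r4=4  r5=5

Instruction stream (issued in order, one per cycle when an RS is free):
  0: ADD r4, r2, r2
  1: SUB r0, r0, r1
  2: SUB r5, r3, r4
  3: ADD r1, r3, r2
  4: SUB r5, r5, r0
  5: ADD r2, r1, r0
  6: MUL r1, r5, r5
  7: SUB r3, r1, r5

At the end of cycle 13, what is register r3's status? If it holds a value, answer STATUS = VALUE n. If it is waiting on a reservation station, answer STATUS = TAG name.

STATUS = VALUE 6

c1: issue ADD r4<-Add1 | r0:4,r1:7,r2:2,r3:4,r4:Add1,r5:5
c2: issue SUB r0<-Add2 | r0:Add2,r1:7,r2:2,r3:4,r4:Add1,r5:5
c3: CDB Add1=4; issue SUB r5<-Add1 | r0:Add2,r1:7,r2:2,r3:4,r4:4,r5:Add1
c4: CDB Add2=-3; issue ADD r1<-Add2 | r0:-3,r1:Add2,r2:2,r3:4,r4:4,r5:Add1
c5: CDB Add1=0; issue SUB r5<-Add1 | r0:-3,r1:Add2,r2:2,r3:4,r4:4,r5:Add1
c6: CDB Add2=6; issue ADD r2<-Add2 | r0:-3,r1:6,r2:Add2,r3:4,r4:4,r5:Add1
c7: CDB Add1=3; issue MUL r1<-Mul1 | r0:-3,r1:Mul1,r2:Add2,r3:4,r4:4,r5:3
c8: CDB Add2=3; issue SUB r3<-Add1 | r0:-3,r1:Mul1,r2:3,r3:Add1,r4:4,r5:3
c9: - | r0:-3,r1:Mul1,r2:3,r3:Add1,r4:4,r5:3
c10: - | r0:-3,r1:Mul1,r2:3,r3:Add1,r4:4,r5:3
c11: CDB Mul1=9 | r0:-3,r1:9,r2:3,r3:Add1,r4:4,r5:3
c12: - | r0:-3,r1:9,r2:3,r3:Add1,r4:4,r5:3
c13: CDB Add1=6 | r0:-3,r1:9,r2:3,r3:6,r4:4,r5:3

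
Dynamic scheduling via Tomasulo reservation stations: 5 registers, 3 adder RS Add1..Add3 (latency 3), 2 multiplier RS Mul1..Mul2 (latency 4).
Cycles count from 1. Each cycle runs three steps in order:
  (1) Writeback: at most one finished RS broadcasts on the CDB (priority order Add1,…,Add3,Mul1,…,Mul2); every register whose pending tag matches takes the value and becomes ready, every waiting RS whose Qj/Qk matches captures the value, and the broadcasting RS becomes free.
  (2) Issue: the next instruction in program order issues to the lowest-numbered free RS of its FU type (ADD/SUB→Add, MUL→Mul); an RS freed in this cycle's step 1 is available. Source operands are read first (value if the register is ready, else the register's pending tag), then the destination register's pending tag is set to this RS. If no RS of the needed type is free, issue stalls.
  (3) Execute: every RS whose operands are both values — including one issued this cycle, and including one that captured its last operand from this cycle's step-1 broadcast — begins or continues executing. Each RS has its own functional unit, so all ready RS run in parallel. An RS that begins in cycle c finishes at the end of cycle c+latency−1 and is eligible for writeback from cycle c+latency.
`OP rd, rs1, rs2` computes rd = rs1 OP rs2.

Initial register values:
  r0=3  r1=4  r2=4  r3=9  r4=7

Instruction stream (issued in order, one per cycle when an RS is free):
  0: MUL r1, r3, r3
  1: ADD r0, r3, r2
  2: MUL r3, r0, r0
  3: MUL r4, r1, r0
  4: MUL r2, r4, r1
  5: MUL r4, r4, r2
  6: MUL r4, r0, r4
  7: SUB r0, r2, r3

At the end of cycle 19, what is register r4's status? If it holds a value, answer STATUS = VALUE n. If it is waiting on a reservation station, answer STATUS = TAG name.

cycle 1: issue MUL r1<-Mul1 // r0:3,r1:Mul1,r2:4,r3:9,r4:7
cycle 2: issue ADD r0<-Add1 // r0:Add1,r1:Mul1,r2:4,r3:9,r4:7
cycle 3: issue MUL r3<-Mul2 // r0:Add1,r1:Mul1,r2:4,r3:Mul2,r4:7
cycle 4: stall // r0:Add1,r1:Mul1,r2:4,r3:Mul2,r4:7
cycle 5: CDB Add1=13; stall // r0:13,r1:Mul1,r2:4,r3:Mul2,r4:7
cycle 6: CDB Mul1=81; issue MUL r4<-Mul1 // r0:13,r1:81,r2:4,r3:Mul2,r4:Mul1
cycle 7: stall // r0:13,r1:81,r2:4,r3:Mul2,r4:Mul1
cycle 8: stall // r0:13,r1:81,r2:4,r3:Mul2,r4:Mul1
cycle 9: CDB Mul2=169; issue MUL r2<-Mul2 // r0:13,r1:81,r2:Mul2,r3:169,r4:Mul1
cycle 10: CDB Mul1=1053; issue MUL r4<-Mul1 // r0:13,r1:81,r2:Mul2,r3:169,r4:Mul1
cycle 11: stall // r0:13,r1:81,r2:Mul2,r3:169,r4:Mul1
cycle 12: stall // r0:13,r1:81,r2:Mul2,r3:169,r4:Mul1
cycle 13: stall // r0:13,r1:81,r2:Mul2,r3:169,r4:Mul1
cycle 14: CDB Mul2=85293; issue MUL r4<-Mul2 // r0:13,r1:81,r2:85293,r3:169,r4:Mul2
cycle 15: issue SUB r0<-Add1 // r0:Add1,r1:81,r2:85293,r3:169,r4:Mul2
cycle 16: - // r0:Add1,r1:81,r2:85293,r3:169,r4:Mul2
cycle 17: - // r0:Add1,r1:81,r2:85293,r3:169,r4:Mul2
cycle 18: CDB Add1=85124 // r0:85124,r1:81,r2:85293,r3:169,r4:Mul2
cycle 19: CDB Mul1=89813529 // r0:85124,r1:81,r2:85293,r3:169,r4:Mul2

STATUS = TAG Mul2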